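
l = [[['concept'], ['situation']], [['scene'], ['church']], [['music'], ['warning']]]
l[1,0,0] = 'scene'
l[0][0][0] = 'concept'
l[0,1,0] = 'situation'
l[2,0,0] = 'music'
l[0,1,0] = 'situation'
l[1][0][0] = 'scene'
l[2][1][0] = 'warning'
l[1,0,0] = 'scene'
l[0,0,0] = 'concept'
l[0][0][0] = 'concept'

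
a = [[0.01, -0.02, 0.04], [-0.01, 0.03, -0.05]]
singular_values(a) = [0.07, 0.0]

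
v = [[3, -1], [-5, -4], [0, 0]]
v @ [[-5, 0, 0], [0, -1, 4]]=[[-15, 1, -4], [25, 4, -16], [0, 0, 0]]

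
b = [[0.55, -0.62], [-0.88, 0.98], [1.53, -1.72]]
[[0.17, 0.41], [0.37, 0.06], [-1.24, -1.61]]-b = [[-0.38, 1.03], [1.25, -0.92], [-2.77, 0.11]]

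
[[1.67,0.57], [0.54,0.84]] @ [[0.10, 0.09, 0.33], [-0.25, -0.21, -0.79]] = [[0.02, 0.03, 0.1], [-0.16, -0.13, -0.49]]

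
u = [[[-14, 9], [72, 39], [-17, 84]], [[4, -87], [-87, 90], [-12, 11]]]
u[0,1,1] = 39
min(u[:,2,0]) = -17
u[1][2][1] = 11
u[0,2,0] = -17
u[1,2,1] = 11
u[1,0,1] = -87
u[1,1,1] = 90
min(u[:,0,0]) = -14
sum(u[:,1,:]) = 114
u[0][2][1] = 84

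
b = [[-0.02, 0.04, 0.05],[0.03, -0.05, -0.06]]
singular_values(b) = [0.11, 0.0]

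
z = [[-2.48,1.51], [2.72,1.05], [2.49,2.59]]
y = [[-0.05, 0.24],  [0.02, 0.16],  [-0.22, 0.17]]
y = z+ [[2.43, -1.27], [-2.70, -0.89], [-2.71, -2.42]]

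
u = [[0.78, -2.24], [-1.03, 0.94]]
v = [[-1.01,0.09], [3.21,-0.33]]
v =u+[[-1.79, 2.33], [4.24, -1.27]]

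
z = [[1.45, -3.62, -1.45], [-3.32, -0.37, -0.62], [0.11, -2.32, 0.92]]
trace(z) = 2.00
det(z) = -24.62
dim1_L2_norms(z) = [4.16, 3.4, 2.5]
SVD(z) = [[-0.88,-0.15,-0.45],[0.23,-0.97,-0.12],[-0.42,-0.21,0.88]] @ diag([4.629701485003304, 3.33416370437341, 1.5947465479496024]) @ [[-0.45, 0.88, 0.16], [0.89, 0.42, 0.19], [-0.1, -0.23, 0.97]]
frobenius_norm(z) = 5.92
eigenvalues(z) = [-3.56, 3.67, 1.89]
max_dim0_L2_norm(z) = 4.32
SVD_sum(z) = [[1.83, -3.57, -0.65], [-0.48, 0.94, 0.17], [0.87, -1.7, -0.31]] + [[-0.45, -0.22, -0.1], [-2.85, -1.36, -0.60], [-0.63, -0.30, -0.13]] + [[0.07, 0.16, -0.70], [0.02, 0.04, -0.19], [-0.14, -0.32, 1.36]]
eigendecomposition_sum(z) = [[-1.16,  -1.77,  -0.62], [-1.34,  -2.04,  -0.72], [-0.66,  -1.01,  -0.36]] + [[2.75, -1.88, -1.03], [-2.62, 1.78, 0.98], [2.32, -1.58, -0.87]] + [[-0.14,0.03,0.2], [0.64,-0.11,-0.88], [-1.54,0.27,2.14]]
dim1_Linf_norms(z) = [3.62, 3.32, 2.32]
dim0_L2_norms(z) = [3.62, 4.32, 1.83]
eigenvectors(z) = [[0.61, 0.62, 0.09], [0.71, -0.59, -0.38], [0.35, 0.52, 0.92]]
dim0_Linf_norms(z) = [3.32, 3.62, 1.45]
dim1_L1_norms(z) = [6.52, 4.31, 3.35]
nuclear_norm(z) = 9.56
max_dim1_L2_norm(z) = 4.16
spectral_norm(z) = 4.63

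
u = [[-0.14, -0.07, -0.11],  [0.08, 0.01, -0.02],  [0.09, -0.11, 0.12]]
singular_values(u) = [0.24, 0.14, 0.06]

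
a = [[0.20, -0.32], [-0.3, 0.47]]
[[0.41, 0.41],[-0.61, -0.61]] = a @ [[1.55, -0.3], [-0.3, -1.48]]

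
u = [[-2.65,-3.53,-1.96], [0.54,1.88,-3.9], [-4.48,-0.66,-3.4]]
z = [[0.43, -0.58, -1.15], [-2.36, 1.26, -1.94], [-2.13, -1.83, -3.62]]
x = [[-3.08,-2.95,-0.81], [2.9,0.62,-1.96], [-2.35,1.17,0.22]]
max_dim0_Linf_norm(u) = 4.48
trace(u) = -4.17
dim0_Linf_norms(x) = [3.08, 2.95, 1.96]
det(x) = -23.12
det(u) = -60.21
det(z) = -8.98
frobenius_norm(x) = 6.20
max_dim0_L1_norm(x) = 8.33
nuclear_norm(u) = 13.50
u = z + x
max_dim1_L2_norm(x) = 4.34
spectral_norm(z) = 5.25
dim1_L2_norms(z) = [1.36, 3.3, 4.58]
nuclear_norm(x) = 9.68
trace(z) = -1.93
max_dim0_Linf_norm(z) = 3.62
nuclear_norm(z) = 8.35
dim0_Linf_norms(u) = [4.48, 3.53, 3.9]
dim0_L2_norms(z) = [3.21, 2.3, 4.27]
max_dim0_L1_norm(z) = 6.71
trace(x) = -2.24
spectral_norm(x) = 5.26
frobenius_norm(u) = 8.63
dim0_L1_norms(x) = [8.33, 4.74, 2.99]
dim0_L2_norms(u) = [5.23, 4.05, 5.53]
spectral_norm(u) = 7.12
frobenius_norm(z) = 5.81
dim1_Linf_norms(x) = [3.08, 2.9, 2.35]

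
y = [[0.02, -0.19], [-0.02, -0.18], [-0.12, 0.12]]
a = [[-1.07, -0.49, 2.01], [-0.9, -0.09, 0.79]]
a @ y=[[-0.25, 0.53], [-0.11, 0.28]]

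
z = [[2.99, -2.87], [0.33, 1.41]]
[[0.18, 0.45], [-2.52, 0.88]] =z @ [[-1.35, 0.61],  [-1.47, 0.48]]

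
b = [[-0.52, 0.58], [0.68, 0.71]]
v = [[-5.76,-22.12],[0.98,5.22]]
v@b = [[-12.05, -19.05], [3.04, 4.27]]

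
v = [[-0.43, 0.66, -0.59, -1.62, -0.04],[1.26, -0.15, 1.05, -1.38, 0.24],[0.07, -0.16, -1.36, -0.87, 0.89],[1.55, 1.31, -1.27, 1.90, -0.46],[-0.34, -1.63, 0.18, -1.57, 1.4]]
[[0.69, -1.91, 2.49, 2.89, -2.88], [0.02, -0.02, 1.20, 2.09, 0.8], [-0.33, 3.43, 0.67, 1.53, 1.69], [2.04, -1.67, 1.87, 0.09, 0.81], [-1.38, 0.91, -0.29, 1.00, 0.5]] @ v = [[2.93, 8.82, -9.99, 9.36, -3.63], [3.02, 1.26, -4.18, 1.67, 1.22], [6.31, -1.59, 1.25, -4.53, 3.09], [-2.99, 0.10, -5.47, -3.73, 2.27], [3.1, -0.51, 0.98, 2.35, 0.26]]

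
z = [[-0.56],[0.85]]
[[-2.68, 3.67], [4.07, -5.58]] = z @ [[4.79, -6.56]]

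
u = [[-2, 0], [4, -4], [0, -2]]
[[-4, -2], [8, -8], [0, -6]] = u @ [[2, 1], [0, 3]]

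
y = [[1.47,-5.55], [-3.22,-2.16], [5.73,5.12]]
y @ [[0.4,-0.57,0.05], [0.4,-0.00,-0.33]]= [[-1.63, -0.84, 1.9], [-2.15, 1.84, 0.55], [4.34, -3.27, -1.4]]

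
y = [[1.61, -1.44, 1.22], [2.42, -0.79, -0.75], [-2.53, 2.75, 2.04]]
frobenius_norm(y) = 5.60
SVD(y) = [[-0.32, -0.91, 0.25], [-0.49, -0.06, -0.87], [0.81, -0.40, -0.42]] @ diag([5.120132015938167, 1.9991320626094922, 1.0534795373483485]) @ [[-0.73,0.6,0.32], [-0.30,0.13,-0.94], [-0.61,-0.79,0.09]]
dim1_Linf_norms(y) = [1.61, 2.42, 2.75]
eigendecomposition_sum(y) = [[(0.71+1.02j), -1.15-0.46j, 0.20-0.78j], [(1.14-0.42j), (-0.72+0.97j), (-0.69-0.38j)], [-1.34+0.20j, (1.01-0.9j), (0.67+0.58j)]] + [[0.71-1.02j, -1.15+0.46j, (0.2+0.78j)], [1.14+0.42j, -0.72-0.97j, -0.69+0.38j], [-1.34-0.20j, (1.01+0.9j), (0.67-0.58j)]] + [[0.19-0.00j, 0.85+0.00j, (0.82+0j)], [0.14-0.00j, 0.65+0.00j, 0.63+0.00j], [(0.16-0j), 0.72+0.00j, 0.70+0.00j]]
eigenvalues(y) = [(0.66+2.56j), (0.66-2.56j), (1.54+0j)]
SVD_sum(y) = [[1.22, -1.00, -0.53], [1.82, -1.50, -0.79], [-3.05, 2.50, 1.32]] + [[0.55, -0.24, 1.72],[0.04, -0.02, 0.12],[0.24, -0.1, 0.76]] + [[-0.16, -0.21, 0.02], [0.56, 0.72, -0.08], [0.27, 0.35, -0.04]]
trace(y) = 2.86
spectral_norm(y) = 5.12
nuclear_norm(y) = 8.17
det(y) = 10.78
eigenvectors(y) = [[0.25+0.50j,0.25-0.50j,(0.66+0j)], [(0.54-0.11j),(0.54+0.11j),(0.5+0j)], [-0.62+0.00j,-0.62-0.00j,(0.56+0j)]]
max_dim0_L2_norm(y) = 3.85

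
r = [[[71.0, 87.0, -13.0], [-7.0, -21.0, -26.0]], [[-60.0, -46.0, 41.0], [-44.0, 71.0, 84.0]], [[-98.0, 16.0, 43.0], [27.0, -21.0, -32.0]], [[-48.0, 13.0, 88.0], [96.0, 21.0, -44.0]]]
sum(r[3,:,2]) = 44.0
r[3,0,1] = 13.0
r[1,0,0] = -60.0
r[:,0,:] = [[71.0, 87.0, -13.0], [-60.0, -46.0, 41.0], [-98.0, 16.0, 43.0], [-48.0, 13.0, 88.0]]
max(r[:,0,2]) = 88.0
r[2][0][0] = -98.0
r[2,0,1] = 16.0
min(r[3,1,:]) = -44.0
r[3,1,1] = 21.0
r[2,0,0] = -98.0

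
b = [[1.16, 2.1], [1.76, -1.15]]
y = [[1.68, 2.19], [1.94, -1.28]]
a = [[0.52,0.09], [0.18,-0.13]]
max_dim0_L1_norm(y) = 3.62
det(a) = -0.08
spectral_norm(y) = 2.78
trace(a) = 0.39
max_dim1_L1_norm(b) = 3.26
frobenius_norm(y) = 3.61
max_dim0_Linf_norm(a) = 0.52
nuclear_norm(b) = 4.50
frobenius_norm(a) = 0.57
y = b + a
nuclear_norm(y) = 5.08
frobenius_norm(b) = 3.19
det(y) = -6.40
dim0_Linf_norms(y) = [1.94, 2.19]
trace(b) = 0.01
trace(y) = 0.40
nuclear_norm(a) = 0.70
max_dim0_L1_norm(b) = 3.25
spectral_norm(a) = 0.55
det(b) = -5.03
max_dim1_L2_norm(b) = 2.4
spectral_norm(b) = 2.42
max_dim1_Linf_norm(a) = 0.52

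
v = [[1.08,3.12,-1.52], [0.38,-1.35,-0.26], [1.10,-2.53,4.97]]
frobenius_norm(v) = 6.90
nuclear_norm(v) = 9.83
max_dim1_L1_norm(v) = 8.6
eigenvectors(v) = [[0.44, -0.96, 0.59], [0.07, -0.13, -0.72], [-0.89, 0.23, -0.37]]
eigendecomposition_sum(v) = [[-0.73, 0.72, -2.6], [-0.11, 0.11, -0.39], [1.47, -1.45, 5.24]] + [[1.99,1.08,1.07], [0.27,0.15,0.15], [-0.48,-0.26,-0.26]] + [[-0.18, 1.32, 0.01], [0.22, -1.61, -0.01], [0.11, -0.82, -0.01]]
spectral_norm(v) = 6.35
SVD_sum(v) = [[-0.23, 1.81, -2.39], [0.05, -0.38, 0.51], [0.43, -3.35, 4.41]] + [[1.01, 1.44, 0.99],[-0.45, -0.64, -0.44],[0.60, 0.85, 0.59]] + [[0.30, -0.13, -0.13],[0.78, -0.33, -0.32],[0.08, -0.03, -0.03]]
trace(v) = 4.70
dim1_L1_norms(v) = [5.72, 1.99, 8.6]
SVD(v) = [[-0.47, -0.8, -0.36],  [0.10, 0.36, -0.93],  [0.88, -0.48, -0.09]] @ diag([6.349135844317091, 2.508902661166058, 0.9753878547541042]) @ [[0.08, -0.60, 0.79], [-0.5, -0.71, -0.49], [-0.86, 0.36, 0.36]]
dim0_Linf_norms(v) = [1.1, 3.12, 4.97]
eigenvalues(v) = [4.61, 1.88, -1.79]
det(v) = -15.54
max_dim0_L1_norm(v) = 7.0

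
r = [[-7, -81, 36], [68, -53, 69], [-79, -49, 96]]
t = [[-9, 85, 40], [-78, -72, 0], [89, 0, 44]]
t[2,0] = 89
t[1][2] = 0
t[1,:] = [-78, -72, 0]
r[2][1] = -49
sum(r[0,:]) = -52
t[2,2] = 44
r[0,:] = [-7, -81, 36]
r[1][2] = 69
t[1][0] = -78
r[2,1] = -49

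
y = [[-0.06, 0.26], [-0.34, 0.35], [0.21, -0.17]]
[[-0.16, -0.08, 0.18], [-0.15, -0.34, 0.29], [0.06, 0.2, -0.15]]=y @ [[-0.26, 0.88, -0.16], [-0.68, -0.11, 0.66]]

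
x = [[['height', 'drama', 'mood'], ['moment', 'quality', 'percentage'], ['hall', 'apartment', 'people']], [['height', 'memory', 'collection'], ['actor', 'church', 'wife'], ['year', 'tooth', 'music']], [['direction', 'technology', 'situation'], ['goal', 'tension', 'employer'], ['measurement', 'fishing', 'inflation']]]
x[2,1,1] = 'tension'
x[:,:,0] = [['height', 'moment', 'hall'], ['height', 'actor', 'year'], ['direction', 'goal', 'measurement']]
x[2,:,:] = [['direction', 'technology', 'situation'], ['goal', 'tension', 'employer'], ['measurement', 'fishing', 'inflation']]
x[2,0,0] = 'direction'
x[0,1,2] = 'percentage'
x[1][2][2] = 'music'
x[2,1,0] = 'goal'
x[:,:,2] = [['mood', 'percentage', 'people'], ['collection', 'wife', 'music'], ['situation', 'employer', 'inflation']]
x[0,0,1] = 'drama'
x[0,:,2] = ['mood', 'percentage', 'people']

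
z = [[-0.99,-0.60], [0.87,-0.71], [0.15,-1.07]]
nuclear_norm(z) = 2.74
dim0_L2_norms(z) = [1.33, 1.42]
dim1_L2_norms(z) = [1.16, 1.12, 1.08]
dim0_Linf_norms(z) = [0.99, 1.07]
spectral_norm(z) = 1.45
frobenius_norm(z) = 1.94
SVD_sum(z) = [[0.03, -0.06], [0.49, -0.91], [0.48, -0.90]] + [[-1.02, -0.54], [0.38, 0.20], [-0.33, -0.17]]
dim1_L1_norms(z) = [1.59, 1.58, 1.22]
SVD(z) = [[-0.05, 0.90], [-0.71, -0.34], [-0.70, 0.29]] @ diag([1.4514539022458208, 1.2891010703802002]) @ [[-0.47, 0.88], [-0.88, -0.47]]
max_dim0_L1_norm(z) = 2.38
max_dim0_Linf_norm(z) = 1.07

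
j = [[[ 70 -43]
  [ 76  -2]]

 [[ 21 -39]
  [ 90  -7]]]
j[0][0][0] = 70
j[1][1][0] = 90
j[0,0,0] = 70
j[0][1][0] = 76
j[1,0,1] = -39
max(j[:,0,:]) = 70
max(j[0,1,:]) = 76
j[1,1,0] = 90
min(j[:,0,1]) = -43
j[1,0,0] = 21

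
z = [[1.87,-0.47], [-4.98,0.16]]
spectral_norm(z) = 5.33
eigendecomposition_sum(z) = [[2.06, -0.37], [-3.93, 0.71]] + [[-0.19,  -0.1], [-1.05,  -0.55]]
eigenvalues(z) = [2.77, -0.74]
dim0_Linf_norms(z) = [4.98, 0.47]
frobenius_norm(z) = 5.34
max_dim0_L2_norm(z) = 5.32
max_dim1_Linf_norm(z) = 4.98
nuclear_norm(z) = 5.71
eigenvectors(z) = [[0.46, 0.18], [-0.89, 0.98]]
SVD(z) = [[-0.36,  0.93], [0.93,  0.36]] @ diag([5.328888096105415, 0.3830817917703967]) @ [[-1.0, 0.06],[-0.06, -1.00]]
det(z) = -2.04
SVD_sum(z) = [[1.89, -0.11], [-4.97, 0.30]] + [[-0.02, -0.36], [-0.01, -0.14]]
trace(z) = 2.03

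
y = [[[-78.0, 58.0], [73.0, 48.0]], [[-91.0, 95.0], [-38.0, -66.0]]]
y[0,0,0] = -78.0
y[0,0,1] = 58.0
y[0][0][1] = 58.0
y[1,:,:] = [[-91.0, 95.0], [-38.0, -66.0]]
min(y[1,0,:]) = -91.0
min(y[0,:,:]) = -78.0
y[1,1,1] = -66.0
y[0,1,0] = 73.0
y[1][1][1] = -66.0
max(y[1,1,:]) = -38.0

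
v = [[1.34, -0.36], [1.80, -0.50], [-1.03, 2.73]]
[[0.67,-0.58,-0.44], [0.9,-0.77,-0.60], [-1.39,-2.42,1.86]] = v@[[0.4, -0.75, -0.16], [-0.36, -1.17, 0.62]]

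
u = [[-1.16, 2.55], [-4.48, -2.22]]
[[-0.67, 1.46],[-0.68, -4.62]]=u @ [[0.23, 0.61], [-0.16, 0.85]]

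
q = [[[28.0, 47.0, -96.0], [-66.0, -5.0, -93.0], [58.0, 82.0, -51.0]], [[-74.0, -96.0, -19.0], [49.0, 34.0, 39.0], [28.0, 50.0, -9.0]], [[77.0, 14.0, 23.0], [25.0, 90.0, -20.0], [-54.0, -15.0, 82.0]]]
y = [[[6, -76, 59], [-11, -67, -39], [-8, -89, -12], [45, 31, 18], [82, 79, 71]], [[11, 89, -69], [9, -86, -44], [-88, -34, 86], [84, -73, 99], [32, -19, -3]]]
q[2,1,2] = -20.0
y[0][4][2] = 71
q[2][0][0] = 77.0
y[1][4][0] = 32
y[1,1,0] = 9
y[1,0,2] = -69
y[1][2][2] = 86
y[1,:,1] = [89, -86, -34, -73, -19]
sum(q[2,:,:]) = 222.0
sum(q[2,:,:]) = 222.0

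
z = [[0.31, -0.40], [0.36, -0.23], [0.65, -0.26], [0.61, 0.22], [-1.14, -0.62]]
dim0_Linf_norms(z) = [1.14, 0.62]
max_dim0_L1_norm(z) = 3.07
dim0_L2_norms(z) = [1.52, 0.84]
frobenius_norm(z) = 1.74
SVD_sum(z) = [[0.19, 0.05], [0.28, 0.07], [0.54, 0.15], [0.62, 0.17], [-1.22, -0.33]] + [[0.12, -0.45], [0.08, -0.3], [0.11, -0.41], [-0.01, 0.05], [0.08, -0.29]]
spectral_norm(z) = 1.56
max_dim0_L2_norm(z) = 1.52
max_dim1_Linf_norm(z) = 1.14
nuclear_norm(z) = 2.33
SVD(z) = [[-0.13,  -0.61], [-0.18,  -0.41], [-0.36,  -0.55], [-0.41,  0.07], [0.81,  -0.4]] @ diag([1.5636108899490675, 0.7670208503246083]) @ [[-0.97,-0.26], [-0.26,0.97]]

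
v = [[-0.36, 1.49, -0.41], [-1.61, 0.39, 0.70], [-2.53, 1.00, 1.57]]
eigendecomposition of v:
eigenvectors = [[0.09+0.00j, (0.57-0.11j), 0.57+0.11j], [0.38+0.00j, (0.36+0.32j), 0.36-0.32j], [(0.92+0j), 0.66+0.00j, 0.66-0.00j]]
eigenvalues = [(1.74+0j), (-0.07+0.9j), (-0.07-0.9j)]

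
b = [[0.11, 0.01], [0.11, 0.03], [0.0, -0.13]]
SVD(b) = [[-0.63, 0.33], [-0.69, 0.19], [0.37, 0.92]] @ diag([0.16266939080571946, 0.12505466522643657]) @ [[-0.89, -0.46], [0.46, -0.89]]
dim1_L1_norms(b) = [0.12, 0.14, 0.13]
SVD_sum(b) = [[0.09, 0.05],[0.10, 0.05],[-0.05, -0.03]] + [[0.02, -0.04], [0.01, -0.02], [0.05, -0.10]]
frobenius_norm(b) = 0.21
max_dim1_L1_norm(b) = 0.14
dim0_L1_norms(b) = [0.22, 0.17]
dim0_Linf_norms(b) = [0.11, 0.13]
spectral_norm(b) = 0.16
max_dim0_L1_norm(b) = 0.22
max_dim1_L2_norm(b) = 0.13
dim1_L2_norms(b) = [0.11, 0.11, 0.13]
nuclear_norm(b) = 0.29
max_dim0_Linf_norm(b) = 0.13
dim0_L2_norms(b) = [0.16, 0.13]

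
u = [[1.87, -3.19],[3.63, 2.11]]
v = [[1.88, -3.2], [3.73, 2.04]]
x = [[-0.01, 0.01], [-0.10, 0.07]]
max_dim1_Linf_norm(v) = 3.73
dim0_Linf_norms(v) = [3.73, 3.2]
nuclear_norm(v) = 7.96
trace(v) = 3.92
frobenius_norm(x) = 0.12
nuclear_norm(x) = 0.13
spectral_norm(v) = 4.26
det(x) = 0.00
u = x + v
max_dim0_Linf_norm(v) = 3.73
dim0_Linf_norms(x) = [0.1, 0.07]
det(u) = 15.53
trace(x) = 0.06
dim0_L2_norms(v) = [4.18, 3.79]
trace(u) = 3.98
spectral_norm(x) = 0.12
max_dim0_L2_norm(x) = 0.1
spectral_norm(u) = 4.20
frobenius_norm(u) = 5.59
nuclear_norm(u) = 7.90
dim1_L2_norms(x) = [0.01, 0.12]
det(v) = 15.77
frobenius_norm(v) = 5.64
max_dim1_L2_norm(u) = 4.2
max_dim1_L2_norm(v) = 4.25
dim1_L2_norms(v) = [3.71, 4.25]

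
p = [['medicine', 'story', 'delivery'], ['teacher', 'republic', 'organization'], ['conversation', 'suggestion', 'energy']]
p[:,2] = ['delivery', 'organization', 'energy']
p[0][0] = 'medicine'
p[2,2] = 'energy'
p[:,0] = ['medicine', 'teacher', 'conversation']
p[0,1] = 'story'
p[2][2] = 'energy'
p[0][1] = 'story'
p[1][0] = 'teacher'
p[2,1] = 'suggestion'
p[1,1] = 'republic'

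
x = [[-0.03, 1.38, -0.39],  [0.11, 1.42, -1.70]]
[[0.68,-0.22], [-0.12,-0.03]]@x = [[-0.04, 0.63, 0.11], [0.00, -0.21, 0.10]]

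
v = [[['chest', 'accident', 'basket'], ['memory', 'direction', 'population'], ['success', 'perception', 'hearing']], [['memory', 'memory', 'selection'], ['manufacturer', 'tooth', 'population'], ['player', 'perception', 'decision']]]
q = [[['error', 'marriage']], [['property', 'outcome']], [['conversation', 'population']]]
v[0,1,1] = 'direction'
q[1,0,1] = 'outcome'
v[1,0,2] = 'selection'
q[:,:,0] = [['error'], ['property'], ['conversation']]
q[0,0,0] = 'error'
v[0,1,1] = 'direction'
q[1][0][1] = 'outcome'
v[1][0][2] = 'selection'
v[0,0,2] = 'basket'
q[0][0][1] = 'marriage'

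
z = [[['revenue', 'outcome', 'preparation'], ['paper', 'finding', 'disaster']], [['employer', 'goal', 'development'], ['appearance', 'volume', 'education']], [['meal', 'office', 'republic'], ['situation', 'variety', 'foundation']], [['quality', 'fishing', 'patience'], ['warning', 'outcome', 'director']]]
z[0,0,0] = 'revenue'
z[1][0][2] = 'development'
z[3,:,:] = [['quality', 'fishing', 'patience'], ['warning', 'outcome', 'director']]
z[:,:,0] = [['revenue', 'paper'], ['employer', 'appearance'], ['meal', 'situation'], ['quality', 'warning']]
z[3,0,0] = 'quality'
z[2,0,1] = 'office'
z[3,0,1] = 'fishing'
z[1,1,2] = 'education'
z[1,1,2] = 'education'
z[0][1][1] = 'finding'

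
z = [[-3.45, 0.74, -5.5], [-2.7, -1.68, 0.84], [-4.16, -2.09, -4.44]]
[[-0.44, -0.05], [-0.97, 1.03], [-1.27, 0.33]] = z @ [[0.21, -0.33], [0.23, 0.03], [-0.02, 0.22]]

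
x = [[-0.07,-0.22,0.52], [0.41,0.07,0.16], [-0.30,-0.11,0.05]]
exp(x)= [[0.81, -0.24, 0.47], [0.37, 1.02, 0.27], [-0.31, -0.08, 0.96]]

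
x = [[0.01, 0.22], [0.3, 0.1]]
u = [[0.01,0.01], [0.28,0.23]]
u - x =[[0.00, -0.21], [-0.02, 0.13]]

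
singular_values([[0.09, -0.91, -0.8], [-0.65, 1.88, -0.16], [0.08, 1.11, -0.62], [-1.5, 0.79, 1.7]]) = [2.92, 1.99, 0.6]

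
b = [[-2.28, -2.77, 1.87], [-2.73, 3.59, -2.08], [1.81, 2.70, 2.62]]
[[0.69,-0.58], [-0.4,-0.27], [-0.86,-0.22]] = b @ [[-0.09, 0.17], [-0.21, -0.04], [-0.05, -0.16]]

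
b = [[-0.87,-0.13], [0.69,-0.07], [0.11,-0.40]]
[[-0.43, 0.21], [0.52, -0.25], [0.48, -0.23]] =b@[[0.65, -0.31], [-1.01, 0.48]]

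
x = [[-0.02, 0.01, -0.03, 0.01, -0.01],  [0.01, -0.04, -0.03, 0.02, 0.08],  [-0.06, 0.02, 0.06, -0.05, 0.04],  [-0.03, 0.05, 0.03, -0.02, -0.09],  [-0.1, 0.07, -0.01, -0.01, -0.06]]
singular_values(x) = [0.19, 0.11, 0.08, 0.0, 0.0]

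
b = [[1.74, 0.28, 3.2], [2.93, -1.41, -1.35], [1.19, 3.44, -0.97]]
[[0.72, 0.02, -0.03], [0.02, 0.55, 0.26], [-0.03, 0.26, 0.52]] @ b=[[1.28, 0.07, 2.31], [1.96, 0.12, -0.93], [1.33, 1.41, -0.95]]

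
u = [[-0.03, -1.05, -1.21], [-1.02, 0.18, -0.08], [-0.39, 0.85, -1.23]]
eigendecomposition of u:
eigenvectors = [[(0.73+0j), (-0.73+0j), -0.73-0.00j], [-0.61+0.00j, -0.51-0.13j, -0.51+0.13j], [(-0.31+0j), (-0.27+0.36j), (-0.27-0.36j)]]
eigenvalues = [(1.36+0j), (-1.22+0.41j), (-1.22-0.41j)]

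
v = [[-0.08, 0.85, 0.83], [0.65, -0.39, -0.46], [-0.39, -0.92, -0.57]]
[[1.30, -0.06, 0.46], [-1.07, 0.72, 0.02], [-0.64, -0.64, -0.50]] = v @ [[-0.58, 1.05, 0.46],[0.02, 0.63, -0.07],[1.49, -0.62, 0.67]]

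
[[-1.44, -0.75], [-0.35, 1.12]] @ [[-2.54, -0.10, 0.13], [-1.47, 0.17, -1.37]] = [[4.76, 0.02, 0.84], [-0.76, 0.23, -1.58]]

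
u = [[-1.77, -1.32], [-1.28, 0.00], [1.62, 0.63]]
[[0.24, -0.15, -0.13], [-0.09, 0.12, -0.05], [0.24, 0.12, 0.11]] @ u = [[-0.44, -0.4], [-0.08, 0.09], [-0.40, -0.25]]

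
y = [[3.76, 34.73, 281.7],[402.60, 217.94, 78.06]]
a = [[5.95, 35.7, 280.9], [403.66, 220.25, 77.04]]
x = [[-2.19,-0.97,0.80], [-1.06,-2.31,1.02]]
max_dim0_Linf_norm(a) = 403.66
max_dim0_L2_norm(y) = 402.62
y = x + a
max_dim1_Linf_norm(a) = 403.66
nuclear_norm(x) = 4.75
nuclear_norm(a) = 744.23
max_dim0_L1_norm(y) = 406.36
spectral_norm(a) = 473.76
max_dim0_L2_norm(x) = 2.51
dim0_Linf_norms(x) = [2.19, 2.31, 1.02]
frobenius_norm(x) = 3.73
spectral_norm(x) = 3.51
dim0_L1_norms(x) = [3.25, 3.28, 1.82]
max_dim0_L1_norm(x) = 3.28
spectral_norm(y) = 471.68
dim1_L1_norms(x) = [3.96, 4.39]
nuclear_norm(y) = 743.29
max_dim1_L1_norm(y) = 698.6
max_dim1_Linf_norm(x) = 2.31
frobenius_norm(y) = 544.29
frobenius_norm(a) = 545.53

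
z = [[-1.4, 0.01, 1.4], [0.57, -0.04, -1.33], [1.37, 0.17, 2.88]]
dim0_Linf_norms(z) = [1.4, 0.17, 2.88]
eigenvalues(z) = [3.23, -1.79, -0.0]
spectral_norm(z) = 3.50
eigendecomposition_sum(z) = [[0.27, 0.05, 0.91], [-0.32, -0.06, -1.07], [0.91, 0.16, 3.01]] + [[-1.67, -0.04, 0.49],[0.89, 0.02, -0.26],[0.46, 0.01, -0.13]] + [[0.00, 0.00, 0.00], [-0.00, -0.00, -0.0], [0.00, 0.00, 0.00]]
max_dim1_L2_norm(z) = 3.19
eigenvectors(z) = [[-0.27, -0.86, 0.04], [0.32, 0.46, -1.0], [-0.91, 0.23, 0.04]]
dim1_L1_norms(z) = [2.81, 1.94, 4.42]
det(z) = 0.02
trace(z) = 1.44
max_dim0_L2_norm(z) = 3.47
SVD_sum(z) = [[0.18, 0.06, 1.16], [-0.19, -0.06, -1.21], [0.46, 0.15, 3.02]] + [[-1.58, -0.04, 0.24], [0.76, 0.02, -0.12], [0.91, 0.03, -0.14]] + [[0.00, -0.00, 0.00], [0.0, -0.0, 0.00], [0.00, -0.0, 0.00]]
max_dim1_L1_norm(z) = 4.42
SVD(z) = [[0.33, 0.80, 0.50], [-0.35, -0.38, 0.85], [0.87, -0.46, 0.15]] @ diag([3.49829459628481, 1.9943982885647553, 0.003222448522903875]) @ [[0.15, 0.05, 0.99], [-0.99, -0.03, 0.15], [0.03, -1.0, 0.04]]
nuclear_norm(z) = 5.50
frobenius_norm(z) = 4.03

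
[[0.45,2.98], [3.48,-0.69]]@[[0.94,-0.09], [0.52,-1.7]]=[[1.97, -5.11],[2.91, 0.86]]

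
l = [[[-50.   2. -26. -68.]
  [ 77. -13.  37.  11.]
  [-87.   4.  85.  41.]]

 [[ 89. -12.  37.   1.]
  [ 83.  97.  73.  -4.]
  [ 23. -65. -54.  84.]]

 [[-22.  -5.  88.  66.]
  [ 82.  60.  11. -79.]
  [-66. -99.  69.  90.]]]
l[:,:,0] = [[-50.0, 77.0, -87.0], [89.0, 83.0, 23.0], [-22.0, 82.0, -66.0]]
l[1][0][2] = 37.0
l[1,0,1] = -12.0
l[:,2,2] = [85.0, -54.0, 69.0]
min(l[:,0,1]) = -12.0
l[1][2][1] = -65.0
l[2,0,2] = 88.0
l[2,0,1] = -5.0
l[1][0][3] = 1.0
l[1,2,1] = -65.0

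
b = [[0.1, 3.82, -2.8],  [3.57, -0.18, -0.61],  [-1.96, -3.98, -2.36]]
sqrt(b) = [[0.95,0.1,-1.75], [1.39,1.26,0.93], [0.54,-2.06,0.7]]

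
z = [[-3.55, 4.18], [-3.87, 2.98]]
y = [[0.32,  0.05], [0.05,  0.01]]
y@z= [[-1.33, 1.49], [-0.22, 0.24]]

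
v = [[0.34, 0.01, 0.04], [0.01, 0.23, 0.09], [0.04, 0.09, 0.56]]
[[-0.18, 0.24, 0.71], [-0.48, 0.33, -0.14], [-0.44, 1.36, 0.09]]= v@[[-0.41, 0.42, 2.09],[-1.90, 0.51, -0.76],[-0.45, 2.31, 0.13]]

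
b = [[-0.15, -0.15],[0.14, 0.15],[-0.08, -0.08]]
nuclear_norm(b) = 0.32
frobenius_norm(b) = 0.32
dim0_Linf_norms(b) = [0.15, 0.15]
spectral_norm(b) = 0.32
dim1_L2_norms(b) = [0.21, 0.21, 0.11]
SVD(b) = [[-0.67, -0.57], [0.65, -0.76], [-0.36, -0.31]] @ diag([0.3160238324699726, 0.005379341129791288]) @ [[0.7,0.72], [0.72,-0.70]]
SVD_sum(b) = [[-0.15, -0.15], [0.14, 0.15], [-0.08, -0.08]] + [[-0.0, 0.0], [-0.00, 0.0], [-0.0, 0.00]]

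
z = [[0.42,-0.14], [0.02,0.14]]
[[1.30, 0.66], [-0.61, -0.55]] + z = [[1.72,0.52],[-0.59,-0.41]]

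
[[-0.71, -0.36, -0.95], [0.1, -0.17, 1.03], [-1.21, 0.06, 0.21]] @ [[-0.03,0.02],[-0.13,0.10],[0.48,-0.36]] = [[-0.39, 0.29], [0.51, -0.39], [0.13, -0.09]]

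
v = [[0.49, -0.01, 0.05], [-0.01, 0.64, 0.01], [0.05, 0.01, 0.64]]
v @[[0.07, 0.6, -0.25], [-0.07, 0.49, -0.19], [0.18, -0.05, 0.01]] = [[0.04,0.29,-0.12], [-0.04,0.31,-0.12], [0.12,0.00,-0.01]]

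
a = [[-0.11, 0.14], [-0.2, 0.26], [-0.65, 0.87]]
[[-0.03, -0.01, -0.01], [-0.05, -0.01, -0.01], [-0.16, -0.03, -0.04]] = a @ [[0.50, 0.09, 0.09], [0.19, 0.03, 0.02]]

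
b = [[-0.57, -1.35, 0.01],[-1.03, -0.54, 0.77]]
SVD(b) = [[-0.73, -0.68], [-0.68, 0.73]] @ diag([1.8368726513690217, 0.8478200650211942]) @ [[0.61, 0.74, -0.29], [-0.43, 0.62, 0.66]]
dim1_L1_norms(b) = [1.93, 2.34]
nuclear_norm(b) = 2.68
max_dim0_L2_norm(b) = 1.45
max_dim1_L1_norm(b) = 2.34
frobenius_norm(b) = 2.02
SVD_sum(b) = [[-0.82, -1.00, 0.39], [-0.76, -0.92, 0.36]] + [[0.25,  -0.35,  -0.38], [-0.27,  0.38,  0.41]]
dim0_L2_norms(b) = [1.18, 1.45, 0.77]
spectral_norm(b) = 1.84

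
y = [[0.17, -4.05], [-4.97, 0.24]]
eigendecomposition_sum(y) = [[-2.16, -1.93],[-2.37, -2.12]] + [[2.33, -2.12], [-2.60, 2.36]]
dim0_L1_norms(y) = [5.14, 4.29]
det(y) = -20.09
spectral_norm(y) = 5.01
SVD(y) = [[-0.20,0.98], [0.98,0.20]] @ diag([5.013747761057712, 4.006523853478072]) @ [[-0.98, 0.21], [-0.21, -0.98]]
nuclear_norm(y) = 9.02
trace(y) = 0.41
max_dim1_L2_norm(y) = 4.98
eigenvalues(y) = [-4.28, 4.69]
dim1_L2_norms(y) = [4.05, 4.98]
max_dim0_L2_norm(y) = 4.97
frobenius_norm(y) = 6.42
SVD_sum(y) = [[1.00,  -0.22], [-4.80,  1.04]] + [[-0.83,-3.83], [-0.17,-0.8]]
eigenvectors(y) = [[-0.67,  0.67],[-0.74,  -0.74]]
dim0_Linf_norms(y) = [4.97, 4.05]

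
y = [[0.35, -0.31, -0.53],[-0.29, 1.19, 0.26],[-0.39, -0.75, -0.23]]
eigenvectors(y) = [[0.54, 0.41, -0.01],[-0.04, 0.63, -0.86],[0.84, -0.66, 0.51]]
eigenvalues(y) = [-0.45, 0.73, 1.03]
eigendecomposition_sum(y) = [[-0.14, -0.12, -0.20], [0.01, 0.01, 0.01], [-0.22, -0.19, -0.31]] + [[0.5, -0.2, -0.33], [0.77, -0.31, -0.51], [-0.81, 0.33, 0.54]] + [[-0.01, 0.01, 0.01],[-1.07, 1.49, 0.76],[0.64, -0.89, -0.45]]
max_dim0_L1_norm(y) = 2.25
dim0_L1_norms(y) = [1.03, 2.25, 1.02]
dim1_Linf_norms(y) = [0.53, 1.19, 0.75]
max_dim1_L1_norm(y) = 1.74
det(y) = -0.34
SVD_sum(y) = [[0.05, -0.47, -0.16], [-0.13, 1.16, 0.40], [0.08, -0.69, -0.24]] + [[0.4, 0.11, -0.18],[-0.07, -0.02, 0.03],[-0.38, -0.10, 0.17]] + [[-0.10,0.05,-0.19], [-0.09,0.05,-0.17], [-0.09,0.05,-0.16]]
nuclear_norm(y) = 2.50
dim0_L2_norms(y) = [0.6, 1.44, 0.63]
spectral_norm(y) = 1.52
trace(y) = 1.31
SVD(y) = [[-0.33,  -0.72,  0.62], [0.81,  0.12,  0.57], [-0.48,  0.69,  0.54]] @ diag([1.5222671307807099, 0.6269351105565925, 0.35278201441691737]) @ [[-0.11, 0.94, 0.33], [-0.88, -0.24, 0.4], [-0.46, 0.25, -0.86]]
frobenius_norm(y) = 1.68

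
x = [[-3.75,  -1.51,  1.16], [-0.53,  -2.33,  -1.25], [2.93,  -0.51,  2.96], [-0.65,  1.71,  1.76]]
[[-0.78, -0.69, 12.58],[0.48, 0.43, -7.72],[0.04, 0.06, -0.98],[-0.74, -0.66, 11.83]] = x @ [[0.20, 0.18, -3.26], [-0.14, -0.13, 2.29], [-0.21, -0.18, 3.29]]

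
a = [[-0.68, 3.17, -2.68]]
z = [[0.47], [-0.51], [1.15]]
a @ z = [[-5.02]]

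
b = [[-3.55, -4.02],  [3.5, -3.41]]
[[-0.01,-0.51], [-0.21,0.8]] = b @ [[-0.03, 0.19], [0.03, -0.04]]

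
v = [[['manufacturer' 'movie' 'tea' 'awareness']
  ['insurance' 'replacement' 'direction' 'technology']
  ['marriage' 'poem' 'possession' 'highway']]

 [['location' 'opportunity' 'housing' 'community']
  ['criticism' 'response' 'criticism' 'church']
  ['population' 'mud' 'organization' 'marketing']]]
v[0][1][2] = 'direction'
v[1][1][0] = 'criticism'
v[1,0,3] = 'community'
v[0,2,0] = 'marriage'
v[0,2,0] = 'marriage'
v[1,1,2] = 'criticism'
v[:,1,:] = [['insurance', 'replacement', 'direction', 'technology'], ['criticism', 'response', 'criticism', 'church']]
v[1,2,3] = 'marketing'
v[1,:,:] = [['location', 'opportunity', 'housing', 'community'], ['criticism', 'response', 'criticism', 'church'], ['population', 'mud', 'organization', 'marketing']]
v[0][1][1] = 'replacement'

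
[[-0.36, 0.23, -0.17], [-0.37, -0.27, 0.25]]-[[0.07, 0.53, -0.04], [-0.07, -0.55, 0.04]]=[[-0.43, -0.3, -0.13], [-0.3, 0.28, 0.21]]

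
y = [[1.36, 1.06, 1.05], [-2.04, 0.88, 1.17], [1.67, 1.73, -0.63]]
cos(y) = [[-0.2, -1.5, -0.81], [1.17, 0.14, 0.38], [0.45, -0.99, -0.72]]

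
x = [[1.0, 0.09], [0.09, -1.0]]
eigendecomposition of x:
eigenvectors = [[1.00, -0.04], [0.04, 1.0]]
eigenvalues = [1.0, -1.0]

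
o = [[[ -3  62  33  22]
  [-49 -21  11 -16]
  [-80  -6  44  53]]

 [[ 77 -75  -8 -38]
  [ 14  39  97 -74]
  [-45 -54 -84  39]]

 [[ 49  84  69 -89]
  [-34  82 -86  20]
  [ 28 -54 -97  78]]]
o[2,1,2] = -86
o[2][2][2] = -97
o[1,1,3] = -74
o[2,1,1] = 82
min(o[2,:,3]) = -89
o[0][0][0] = -3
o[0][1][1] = -21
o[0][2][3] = 53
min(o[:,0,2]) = -8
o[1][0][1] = -75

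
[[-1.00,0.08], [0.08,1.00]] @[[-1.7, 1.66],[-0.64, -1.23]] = [[1.65,-1.76], [-0.78,-1.1]]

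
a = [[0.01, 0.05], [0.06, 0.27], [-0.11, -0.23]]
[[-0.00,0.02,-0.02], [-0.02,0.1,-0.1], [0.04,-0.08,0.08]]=a @ [[-0.39, -0.11, -0.03], [-0.0, 0.39, -0.35]]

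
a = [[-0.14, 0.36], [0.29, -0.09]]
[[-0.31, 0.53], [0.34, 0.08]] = a@ [[1.03, 0.83],[-0.45, 1.80]]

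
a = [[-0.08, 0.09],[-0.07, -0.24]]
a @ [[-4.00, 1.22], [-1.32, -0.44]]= [[0.2, -0.14], [0.6, 0.02]]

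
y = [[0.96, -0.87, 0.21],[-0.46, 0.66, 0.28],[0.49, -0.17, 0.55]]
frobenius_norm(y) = 1.74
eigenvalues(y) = [1.42, 0.0, 0.75]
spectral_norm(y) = 1.60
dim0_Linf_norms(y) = [0.96, 0.87, 0.55]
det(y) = 0.00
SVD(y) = [[-0.82, -0.03, -0.57], [0.46, -0.64, -0.62], [-0.34, -0.77, 0.54]] @ diag([1.6023395359533055, 0.6724575350623619, 0.0029791036905790756]) @ [[-0.73, 0.67, -0.14], [-0.17, -0.39, -0.91], [-0.66, -0.63, 0.4]]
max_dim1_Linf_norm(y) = 0.96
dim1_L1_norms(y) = [2.04, 1.4, 1.21]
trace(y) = 2.17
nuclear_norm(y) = 2.28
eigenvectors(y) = [[0.8, -0.66, 0.45], [-0.3, -0.63, 0.31], [0.51, 0.40, 0.84]]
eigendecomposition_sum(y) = [[1.06, -1.19, -0.13], [-0.39, 0.44, 0.05], [0.67, -0.76, -0.08]] + [[0.00, 0.0, -0.0], [0.00, 0.0, -0.00], [-0.0, -0.00, 0.0]] + [[-0.10, 0.32, 0.34], [-0.07, 0.22, 0.23], [-0.18, 0.59, 0.63]]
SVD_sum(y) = [[0.95, -0.88, 0.19], [-0.54, 0.49, -0.11], [0.4, -0.37, 0.08]] + [[0.0, 0.01, 0.02], [0.07, 0.16, 0.39], [0.09, 0.2, 0.47]] + [[0.00, 0.00, -0.0], [0.0, 0.00, -0.00], [-0.00, -0.00, 0.0]]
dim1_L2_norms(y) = [1.31, 0.85, 0.76]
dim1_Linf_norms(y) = [0.96, 0.66, 0.55]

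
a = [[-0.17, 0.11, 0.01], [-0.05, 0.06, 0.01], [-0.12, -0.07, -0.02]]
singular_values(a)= [0.23, 0.12, 0.0]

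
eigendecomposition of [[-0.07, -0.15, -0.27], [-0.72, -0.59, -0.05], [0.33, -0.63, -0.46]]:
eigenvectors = [[0.11+0.39j, 0.11-0.39j, (0.31+0j)], [(-0.41-0.25j), -0.41+0.25j, (0.69+0j)], [0.77+0.00j, 0.77-0.00j, (0.65+0j)]]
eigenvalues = [(-0.08+0.37j), (-0.08-0.37j), (-0.96+0j)]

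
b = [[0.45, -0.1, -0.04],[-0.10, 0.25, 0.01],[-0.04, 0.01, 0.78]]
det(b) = 0.08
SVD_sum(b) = [[0.01, -0.00, -0.1],[-0.00, 0.00, 0.03],[-0.1, 0.03, 0.77]] + [[0.41,-0.17,0.06], [-0.17,0.07,-0.03], [0.06,-0.03,0.01]] + [[0.03,  0.07,  0.00], [0.07,  0.18,  0.0], [0.00,  0.00,  0.00]]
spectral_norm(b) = 0.79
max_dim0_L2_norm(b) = 0.78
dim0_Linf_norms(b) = [0.45, 0.25, 0.78]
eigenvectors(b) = [[-0.38, -0.91, -0.13], [-0.92, 0.38, 0.04], [-0.01, -0.14, 0.99]]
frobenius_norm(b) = 0.95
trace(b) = 1.48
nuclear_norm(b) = 1.48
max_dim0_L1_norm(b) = 0.83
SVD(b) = [[-0.13, -0.91, -0.38], [0.04, 0.38, -0.92], [0.99, -0.14, -0.01]] @ diag([0.7857152119102951, 0.48577125519284114, 0.2085135328968633]) @ [[-0.13, 0.04, 0.99], [-0.91, 0.38, -0.14], [-0.38, -0.92, -0.01]]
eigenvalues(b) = [0.21, 0.49, 0.79]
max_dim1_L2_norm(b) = 0.78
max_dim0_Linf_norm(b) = 0.78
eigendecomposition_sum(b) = [[0.03, 0.07, 0.0], [0.07, 0.18, 0.00], [0.0, 0.0, 0.00]] + [[0.41, -0.17, 0.06],[-0.17, 0.07, -0.03],[0.06, -0.03, 0.01]] + [[0.01, -0.00, -0.10],[-0.0, 0.0, 0.03],[-0.1, 0.03, 0.77]]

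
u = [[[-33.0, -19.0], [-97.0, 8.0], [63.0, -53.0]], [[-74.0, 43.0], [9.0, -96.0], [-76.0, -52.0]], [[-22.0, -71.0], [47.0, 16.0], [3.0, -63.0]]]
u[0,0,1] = -19.0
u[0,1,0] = -97.0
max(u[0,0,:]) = -19.0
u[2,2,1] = -63.0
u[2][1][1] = 16.0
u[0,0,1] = -19.0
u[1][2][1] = -52.0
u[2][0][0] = -22.0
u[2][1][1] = 16.0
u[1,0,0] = -74.0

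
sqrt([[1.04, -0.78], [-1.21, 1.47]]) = [[0.9, -0.39], [-0.6, 1.11]]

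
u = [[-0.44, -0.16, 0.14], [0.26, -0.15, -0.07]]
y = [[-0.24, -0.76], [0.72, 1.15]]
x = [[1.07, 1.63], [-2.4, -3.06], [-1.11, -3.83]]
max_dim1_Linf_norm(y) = 1.15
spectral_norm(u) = 0.54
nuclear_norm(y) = 1.74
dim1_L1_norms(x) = [2.7, 5.46, 4.94]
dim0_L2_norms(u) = [0.51, 0.22, 0.16]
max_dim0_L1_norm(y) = 1.91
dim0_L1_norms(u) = [0.7, 0.31, 0.21]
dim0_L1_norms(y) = [0.96, 1.91]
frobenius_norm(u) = 0.58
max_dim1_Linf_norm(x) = 3.83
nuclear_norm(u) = 0.75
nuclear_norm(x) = 6.88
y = u @ x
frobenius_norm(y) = 1.57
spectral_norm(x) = 5.80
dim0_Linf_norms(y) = [0.72, 1.15]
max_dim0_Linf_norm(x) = 3.83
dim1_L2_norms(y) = [0.8, 1.36]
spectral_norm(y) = 1.56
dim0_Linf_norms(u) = [0.44, 0.16, 0.14]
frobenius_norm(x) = 5.90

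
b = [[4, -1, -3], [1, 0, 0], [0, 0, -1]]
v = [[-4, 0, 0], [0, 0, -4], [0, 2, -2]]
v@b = [[-16, 4, 12], [0, 0, 4], [2, 0, 2]]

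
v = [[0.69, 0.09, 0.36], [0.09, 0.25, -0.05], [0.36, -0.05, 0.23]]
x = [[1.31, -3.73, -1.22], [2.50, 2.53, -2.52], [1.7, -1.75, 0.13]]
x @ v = [[0.13, -0.75, 0.38], [1.05, 0.98, 0.19], [1.06, -0.29, 0.73]]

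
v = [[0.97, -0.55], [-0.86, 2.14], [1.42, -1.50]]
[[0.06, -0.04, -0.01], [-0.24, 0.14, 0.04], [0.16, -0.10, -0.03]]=v@[[0.0, -0.01, -0.0], [-0.11, 0.06, 0.02]]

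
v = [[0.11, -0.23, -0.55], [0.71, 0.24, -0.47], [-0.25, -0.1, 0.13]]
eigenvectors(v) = [[-0.17, 0.24, 0.55], [0.93, -0.91, -0.71], [-0.34, 0.33, 0.43]]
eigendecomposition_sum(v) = [[-0.67, 0.34, 1.41],[3.67, -1.83, -7.7],[-1.33, 0.66, 2.79]] + [[0.78, -0.54, -1.88],[-2.96, 2.04, 7.13],[1.07, -0.74, -2.59]] + [[0.0, -0.03, -0.08], [-0.0, 0.04, 0.10], [0.00, -0.02, -0.06]]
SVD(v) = [[-0.42, 0.91, -0.06], [-0.86, -0.37, 0.34], [0.28, 0.20, 0.94]] @ diag([1.0019593476549613, 0.485353637540861, 0.003051585276219651]) @ [[-0.73, -0.14, 0.67], [-0.44, -0.65, -0.61], [-0.52, 0.74, -0.42]]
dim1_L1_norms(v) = [0.89, 1.42, 0.48]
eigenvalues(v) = [0.28, 0.22, -0.02]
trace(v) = 0.48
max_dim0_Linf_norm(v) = 0.71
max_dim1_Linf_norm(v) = 0.71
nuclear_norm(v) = 1.49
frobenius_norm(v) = 1.11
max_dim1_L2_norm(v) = 0.88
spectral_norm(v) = 1.00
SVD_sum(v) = [[0.30, 0.06, -0.28], [0.63, 0.12, -0.58], [-0.21, -0.04, 0.19]] + [[-0.19, -0.29, -0.27], [0.08, 0.12, 0.11], [-0.04, -0.06, -0.06]] + [[0.0,-0.0,0.0], [-0.0,0.00,-0.00], [-0.0,0.00,-0.00]]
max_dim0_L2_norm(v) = 0.76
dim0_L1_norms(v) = [1.07, 0.57, 1.15]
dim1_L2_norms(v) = [0.61, 0.88, 0.3]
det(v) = -0.00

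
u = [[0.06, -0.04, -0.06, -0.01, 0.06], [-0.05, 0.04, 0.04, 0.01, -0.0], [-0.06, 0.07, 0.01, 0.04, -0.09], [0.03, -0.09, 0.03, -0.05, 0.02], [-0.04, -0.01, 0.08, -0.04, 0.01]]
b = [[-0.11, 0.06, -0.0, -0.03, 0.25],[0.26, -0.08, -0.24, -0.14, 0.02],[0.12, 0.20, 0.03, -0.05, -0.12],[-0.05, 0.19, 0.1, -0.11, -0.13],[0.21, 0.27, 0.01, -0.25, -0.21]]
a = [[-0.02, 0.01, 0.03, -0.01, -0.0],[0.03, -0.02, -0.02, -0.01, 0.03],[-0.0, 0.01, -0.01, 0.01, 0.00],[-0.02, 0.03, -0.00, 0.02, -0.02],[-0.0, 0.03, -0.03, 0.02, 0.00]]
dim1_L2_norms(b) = [0.28, 0.39, 0.27, 0.28, 0.47]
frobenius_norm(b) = 0.78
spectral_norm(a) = 0.07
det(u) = -0.00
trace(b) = -0.48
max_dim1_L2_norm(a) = 0.05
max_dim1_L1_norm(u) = 0.27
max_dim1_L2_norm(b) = 0.47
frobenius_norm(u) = 0.24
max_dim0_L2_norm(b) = 0.4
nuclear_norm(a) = 0.15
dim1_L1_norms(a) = [0.07, 0.11, 0.03, 0.09, 0.08]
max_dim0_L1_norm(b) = 0.8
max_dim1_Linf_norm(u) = 0.09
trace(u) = 0.07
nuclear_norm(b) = 1.39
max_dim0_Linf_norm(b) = 0.27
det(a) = -0.00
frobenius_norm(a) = 0.09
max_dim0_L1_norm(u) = 0.25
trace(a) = -0.03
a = b @ u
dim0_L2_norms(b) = [0.38, 0.4, 0.26, 0.31, 0.37]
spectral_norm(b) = 0.60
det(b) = 0.00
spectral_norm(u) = 0.20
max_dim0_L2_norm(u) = 0.13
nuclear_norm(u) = 0.40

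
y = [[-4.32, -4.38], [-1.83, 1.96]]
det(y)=-16.483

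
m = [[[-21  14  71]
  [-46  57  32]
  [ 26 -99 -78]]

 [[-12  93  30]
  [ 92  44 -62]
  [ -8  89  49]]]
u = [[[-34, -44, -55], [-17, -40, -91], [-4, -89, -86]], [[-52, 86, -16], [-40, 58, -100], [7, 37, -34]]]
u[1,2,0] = 7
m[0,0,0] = -21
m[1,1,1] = 44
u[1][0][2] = -16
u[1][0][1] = 86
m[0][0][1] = 14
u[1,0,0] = -52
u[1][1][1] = 58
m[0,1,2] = 32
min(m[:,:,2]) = -78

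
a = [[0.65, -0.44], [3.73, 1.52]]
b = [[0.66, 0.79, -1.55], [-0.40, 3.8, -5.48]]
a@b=[[0.61, -1.16, 1.4], [1.85, 8.72, -14.11]]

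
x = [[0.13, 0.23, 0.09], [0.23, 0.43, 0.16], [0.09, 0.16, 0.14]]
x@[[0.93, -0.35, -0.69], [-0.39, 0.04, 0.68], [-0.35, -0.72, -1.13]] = [[-0.0, -0.1, -0.03], [-0.01, -0.18, -0.05], [-0.03, -0.13, -0.11]]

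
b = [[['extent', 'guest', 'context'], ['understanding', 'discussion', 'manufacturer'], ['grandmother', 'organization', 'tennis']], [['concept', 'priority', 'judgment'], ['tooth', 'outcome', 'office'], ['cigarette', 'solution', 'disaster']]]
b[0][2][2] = 'tennis'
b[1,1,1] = 'outcome'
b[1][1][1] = 'outcome'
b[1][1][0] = 'tooth'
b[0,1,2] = 'manufacturer'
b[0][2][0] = 'grandmother'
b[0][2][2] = 'tennis'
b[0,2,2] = 'tennis'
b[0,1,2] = 'manufacturer'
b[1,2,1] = 'solution'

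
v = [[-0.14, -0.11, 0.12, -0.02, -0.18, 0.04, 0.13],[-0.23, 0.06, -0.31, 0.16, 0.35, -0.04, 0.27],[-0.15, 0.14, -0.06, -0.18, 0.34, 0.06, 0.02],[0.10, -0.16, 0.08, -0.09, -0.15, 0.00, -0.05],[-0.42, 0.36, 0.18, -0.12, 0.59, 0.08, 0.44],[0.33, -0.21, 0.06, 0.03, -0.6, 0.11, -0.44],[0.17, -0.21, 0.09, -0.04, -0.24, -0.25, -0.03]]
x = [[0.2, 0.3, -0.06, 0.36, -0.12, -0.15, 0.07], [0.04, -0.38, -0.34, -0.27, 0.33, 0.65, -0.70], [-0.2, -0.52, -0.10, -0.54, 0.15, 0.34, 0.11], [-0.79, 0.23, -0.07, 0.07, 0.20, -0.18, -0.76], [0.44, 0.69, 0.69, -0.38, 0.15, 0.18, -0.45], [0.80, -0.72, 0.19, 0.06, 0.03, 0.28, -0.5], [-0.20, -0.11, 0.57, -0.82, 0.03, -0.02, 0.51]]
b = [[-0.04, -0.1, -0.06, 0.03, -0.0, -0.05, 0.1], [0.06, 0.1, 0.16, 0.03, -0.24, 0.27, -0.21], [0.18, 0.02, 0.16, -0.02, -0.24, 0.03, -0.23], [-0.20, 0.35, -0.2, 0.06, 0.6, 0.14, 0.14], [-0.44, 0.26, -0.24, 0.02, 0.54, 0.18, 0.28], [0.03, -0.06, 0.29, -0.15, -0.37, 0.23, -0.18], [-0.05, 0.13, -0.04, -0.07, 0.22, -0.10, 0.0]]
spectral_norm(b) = 1.31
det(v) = 0.00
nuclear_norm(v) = 2.84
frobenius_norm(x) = 2.85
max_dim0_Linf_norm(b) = 0.6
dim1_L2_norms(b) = [0.17, 0.46, 0.41, 0.78, 0.85, 0.58, 0.29]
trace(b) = 1.05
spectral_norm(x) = 1.59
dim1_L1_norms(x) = [1.26, 2.71, 1.96, 2.3, 2.98, 2.58, 2.26]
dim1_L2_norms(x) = [0.55, 1.16, 0.87, 1.16, 1.24, 1.24, 1.14]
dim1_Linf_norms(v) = [0.18, 0.35, 0.34, 0.16, 0.59, 0.6, 0.25]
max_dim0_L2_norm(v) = 1.03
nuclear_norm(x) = 6.13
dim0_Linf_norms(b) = [0.44, 0.35, 0.29, 0.15, 0.6, 0.27, 0.28]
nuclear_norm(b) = 2.44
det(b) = -0.00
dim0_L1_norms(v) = [1.54, 1.25, 0.9, 0.64, 2.45, 0.58, 1.38]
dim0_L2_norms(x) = [1.26, 1.25, 0.99, 1.15, 0.46, 0.84, 1.34]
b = x @ v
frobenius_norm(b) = 1.47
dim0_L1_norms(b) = [1.0, 1.02, 1.15, 0.38, 2.21, 1.0, 1.14]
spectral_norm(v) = 1.44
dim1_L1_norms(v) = [0.74, 1.42, 0.95, 0.63, 2.19, 1.78, 1.03]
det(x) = -0.00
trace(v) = 0.44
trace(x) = 0.73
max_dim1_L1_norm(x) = 2.98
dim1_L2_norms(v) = [0.31, 0.61, 0.44, 0.27, 0.95, 0.85, 0.45]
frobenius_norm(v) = 1.60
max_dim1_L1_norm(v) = 2.19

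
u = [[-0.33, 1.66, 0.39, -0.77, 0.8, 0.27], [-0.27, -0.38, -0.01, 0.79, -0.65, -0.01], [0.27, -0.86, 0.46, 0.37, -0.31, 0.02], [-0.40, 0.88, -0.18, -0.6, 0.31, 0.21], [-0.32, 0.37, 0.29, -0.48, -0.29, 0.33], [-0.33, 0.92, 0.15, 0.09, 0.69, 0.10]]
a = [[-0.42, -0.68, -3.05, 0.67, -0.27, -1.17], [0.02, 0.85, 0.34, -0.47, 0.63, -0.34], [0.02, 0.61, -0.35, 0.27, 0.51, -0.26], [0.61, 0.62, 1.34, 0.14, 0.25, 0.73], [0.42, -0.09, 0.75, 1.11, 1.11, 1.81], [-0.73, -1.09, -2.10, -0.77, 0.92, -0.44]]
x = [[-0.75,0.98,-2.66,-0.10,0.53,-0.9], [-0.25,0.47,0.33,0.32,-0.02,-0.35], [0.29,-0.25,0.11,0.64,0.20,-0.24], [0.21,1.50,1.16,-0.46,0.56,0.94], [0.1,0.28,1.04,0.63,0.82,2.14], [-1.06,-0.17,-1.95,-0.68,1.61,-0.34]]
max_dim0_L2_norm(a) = 4.04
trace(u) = -1.04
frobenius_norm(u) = 3.24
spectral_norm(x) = 4.37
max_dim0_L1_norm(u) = 5.07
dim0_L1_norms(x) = [2.66, 3.65, 7.25, 2.83, 3.74, 4.91]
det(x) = 7.18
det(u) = -0.00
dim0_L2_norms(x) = [1.37, 1.9, 3.66, 1.26, 1.97, 2.56]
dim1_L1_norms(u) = [4.22, 2.11, 2.29, 2.58, 2.08, 2.28]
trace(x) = -0.15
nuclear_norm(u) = 5.52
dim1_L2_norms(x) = [3.11, 0.79, 0.82, 2.25, 2.61, 2.85]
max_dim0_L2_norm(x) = 3.66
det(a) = -0.00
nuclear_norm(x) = 11.02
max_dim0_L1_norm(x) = 7.25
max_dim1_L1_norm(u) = 4.22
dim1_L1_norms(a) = [6.26, 2.65, 2.02, 3.69, 5.29, 6.05]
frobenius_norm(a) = 5.63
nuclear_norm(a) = 10.15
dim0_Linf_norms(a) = [0.73, 1.09, 3.05, 1.11, 1.11, 1.81]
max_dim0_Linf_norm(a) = 3.05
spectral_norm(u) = 2.92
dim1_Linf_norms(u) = [1.66, 0.79, 0.86, 0.88, 0.48, 0.92]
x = a + u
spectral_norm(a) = 4.72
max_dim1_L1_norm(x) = 5.92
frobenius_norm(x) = 5.57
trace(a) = 0.89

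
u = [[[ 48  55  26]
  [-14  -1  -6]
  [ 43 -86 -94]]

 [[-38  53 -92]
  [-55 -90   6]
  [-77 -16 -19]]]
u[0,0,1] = 55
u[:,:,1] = [[55, -1, -86], [53, -90, -16]]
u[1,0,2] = -92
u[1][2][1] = -16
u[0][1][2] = -6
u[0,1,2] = -6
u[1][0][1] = 53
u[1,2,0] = -77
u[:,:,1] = [[55, -1, -86], [53, -90, -16]]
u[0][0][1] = 55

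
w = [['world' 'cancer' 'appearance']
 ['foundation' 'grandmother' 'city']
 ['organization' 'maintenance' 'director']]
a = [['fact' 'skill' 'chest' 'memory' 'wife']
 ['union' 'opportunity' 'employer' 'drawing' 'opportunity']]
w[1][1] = 'grandmother'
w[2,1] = 'maintenance'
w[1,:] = ['foundation', 'grandmother', 'city']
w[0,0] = 'world'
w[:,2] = ['appearance', 'city', 'director']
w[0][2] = 'appearance'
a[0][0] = 'fact'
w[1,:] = ['foundation', 'grandmother', 'city']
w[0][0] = 'world'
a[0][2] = 'chest'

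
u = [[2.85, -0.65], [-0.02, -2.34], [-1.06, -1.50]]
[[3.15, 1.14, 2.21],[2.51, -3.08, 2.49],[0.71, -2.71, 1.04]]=u @ [[0.86,0.7,0.53], [-1.08,1.31,-1.07]]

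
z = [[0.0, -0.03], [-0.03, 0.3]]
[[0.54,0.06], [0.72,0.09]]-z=[[0.54, 0.09], [0.75, -0.21]]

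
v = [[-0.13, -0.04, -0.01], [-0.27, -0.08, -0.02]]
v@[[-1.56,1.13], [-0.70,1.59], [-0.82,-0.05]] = [[0.24,-0.21],[0.49,-0.43]]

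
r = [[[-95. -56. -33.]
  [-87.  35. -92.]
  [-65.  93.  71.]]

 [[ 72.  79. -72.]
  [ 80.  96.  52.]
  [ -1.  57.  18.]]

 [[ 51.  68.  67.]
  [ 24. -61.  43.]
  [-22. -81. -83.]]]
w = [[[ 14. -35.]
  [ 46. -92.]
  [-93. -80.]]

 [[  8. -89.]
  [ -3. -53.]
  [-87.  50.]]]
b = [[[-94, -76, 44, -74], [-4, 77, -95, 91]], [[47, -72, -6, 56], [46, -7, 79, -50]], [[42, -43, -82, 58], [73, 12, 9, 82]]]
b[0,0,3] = -74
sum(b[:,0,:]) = -200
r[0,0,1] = -56.0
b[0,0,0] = -94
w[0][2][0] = -93.0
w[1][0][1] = -89.0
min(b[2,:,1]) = -43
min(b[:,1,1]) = -7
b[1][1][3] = -50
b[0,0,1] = -76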